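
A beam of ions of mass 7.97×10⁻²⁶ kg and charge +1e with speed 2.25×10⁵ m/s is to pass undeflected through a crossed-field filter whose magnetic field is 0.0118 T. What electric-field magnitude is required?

E = 2660 V/m

For straight-line motion qE = qvB, so E = vB.
E = 2.25×10⁵ × 0.0118 = 2660 V/m.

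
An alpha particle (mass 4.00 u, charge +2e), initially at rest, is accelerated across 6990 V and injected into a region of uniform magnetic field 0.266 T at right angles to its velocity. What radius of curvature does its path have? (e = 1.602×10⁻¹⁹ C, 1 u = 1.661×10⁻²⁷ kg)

Acceleration: |q|V = ½mv² ⇒ v = √(2|q|V/m) = √(2·3.204×10⁻¹⁹·6990/6.644×10⁻²⁷) ≈ 8.211×10⁵ m/s.
In the field: r = mv/(|q|B) = (6.644×10⁻²⁷)(8.211×10⁵)/((3.204×10⁻¹⁹)(0.266)) ≈ 0.0640 m.

r ≈ 0.0640 m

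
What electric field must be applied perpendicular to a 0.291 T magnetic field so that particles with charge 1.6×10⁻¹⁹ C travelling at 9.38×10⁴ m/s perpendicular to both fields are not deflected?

For straight-line motion qE = qvB, so E = vB.
E = 9.38×10⁴ × 0.291 = 2.73×10⁴ V/m.

E = 2.73×10⁴ V/m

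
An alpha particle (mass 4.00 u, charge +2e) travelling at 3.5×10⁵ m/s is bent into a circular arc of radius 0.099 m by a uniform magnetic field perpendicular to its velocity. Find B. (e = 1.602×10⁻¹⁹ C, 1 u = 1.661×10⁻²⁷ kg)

From |q|vB = mv²/r, B = mv/(|q|r).
B = (6.644×10⁻²⁷)(3.5×10⁵)/((3.204×10⁻¹⁹)(0.099)) ≈ 0.073 T.

B ≈ 0.073 T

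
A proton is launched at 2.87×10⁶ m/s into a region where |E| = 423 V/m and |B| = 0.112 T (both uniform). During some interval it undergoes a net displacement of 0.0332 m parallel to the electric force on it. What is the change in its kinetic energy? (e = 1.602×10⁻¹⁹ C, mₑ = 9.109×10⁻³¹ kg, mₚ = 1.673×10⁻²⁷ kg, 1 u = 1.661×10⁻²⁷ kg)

ΔKE ≈ 2.25×10⁻¹⁸ J

The magnetic force is always ⟂ v and does no work; only the electric force changes KE.
ΔKE = F_E · d = |q|E d = (1.602×10⁻¹⁹)(423)(0.0332) ≈ 2.25×10⁻¹⁸ J.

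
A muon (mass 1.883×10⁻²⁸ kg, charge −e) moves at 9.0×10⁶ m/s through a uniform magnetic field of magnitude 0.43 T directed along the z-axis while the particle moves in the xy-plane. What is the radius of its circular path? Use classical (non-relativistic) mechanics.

The magnetic force provides the centripetal force: |q|vB = mv²/r.
r = mv/(|q|B) = (1.883×10⁻²⁸)(9.0×10⁶)/((1.602×10⁻¹⁹)(0.43)) ≈ 0.025 m.

r ≈ 0.025 m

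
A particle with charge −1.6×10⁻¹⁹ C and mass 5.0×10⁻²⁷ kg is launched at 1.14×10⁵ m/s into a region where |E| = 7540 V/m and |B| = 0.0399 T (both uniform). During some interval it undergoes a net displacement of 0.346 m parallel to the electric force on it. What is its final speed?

B does no work; ΔKE = |q|E d.
½mv_f² = ½mv₀² + |q|Ed = ½(5.0×10⁻²⁷)(1.14×10⁵)² + (1.6×10⁻¹⁹)(7540)(0.346) ≈ 3.249×10⁻¹⁷ J + 4.174×10⁻¹⁶ J ≈ 4.499×10⁻¹⁶ J.
v_f = √(2·4.499×10⁻¹⁶/5.0×10⁻²⁷) ≈ 4.24×10⁵ m/s.

v_f ≈ 4.24×10⁵ m/s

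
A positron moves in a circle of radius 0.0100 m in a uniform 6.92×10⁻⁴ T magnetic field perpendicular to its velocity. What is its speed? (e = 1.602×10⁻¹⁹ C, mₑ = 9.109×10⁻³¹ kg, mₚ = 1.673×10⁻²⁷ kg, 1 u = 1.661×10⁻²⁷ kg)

v ≈ 1.22×10⁶ m/s

From |q|vB = mv²/r, v = |q|Br/m.
v = (1.602×10⁻¹⁹)(6.92×10⁻⁴)(0.0100)/9.109×10⁻³¹ ≈ 1.22×10⁶ m/s.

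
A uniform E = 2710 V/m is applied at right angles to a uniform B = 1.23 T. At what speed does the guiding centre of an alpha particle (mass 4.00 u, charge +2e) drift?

The steady drift has the magnetic force balancing the electric force, so v_d = E/B.
v_d = 2710/1.23 = 2200 m/s.

v_d ≈ 2200 m/s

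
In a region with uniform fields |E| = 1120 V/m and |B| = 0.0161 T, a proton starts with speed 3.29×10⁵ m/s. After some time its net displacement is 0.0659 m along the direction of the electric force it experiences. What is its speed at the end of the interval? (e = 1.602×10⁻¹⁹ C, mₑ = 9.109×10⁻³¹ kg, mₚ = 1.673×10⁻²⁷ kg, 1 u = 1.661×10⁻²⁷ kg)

v_f ≈ 3.50×10⁵ m/s

B does no work; ΔKE = |q|E d.
½mv_f² = ½mv₀² + |q|Ed = ½(1.673×10⁻²⁷)(3.29×10⁵)² + (1.602×10⁻¹⁹)(1120)(0.0659) ≈ 9.054×10⁻¹⁷ J + 1.182×10⁻¹⁷ J ≈ 1.024×10⁻¹⁶ J.
v_f = √(2·1.024×10⁻¹⁶/1.673×10⁻²⁷) ≈ 3.50×10⁵ m/s.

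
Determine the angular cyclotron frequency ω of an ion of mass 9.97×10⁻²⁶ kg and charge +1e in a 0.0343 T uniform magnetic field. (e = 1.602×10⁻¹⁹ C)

ω ≈ 5.51×10⁴ rad/s

ω = |q|B/m.
ω = (1.602×10⁻¹⁹)(0.0343)/9.97×10⁻²⁶ ≈ 5.51×10⁴ rad/s.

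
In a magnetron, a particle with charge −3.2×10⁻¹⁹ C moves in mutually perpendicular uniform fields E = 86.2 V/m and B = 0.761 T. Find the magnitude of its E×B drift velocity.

The steady drift has the magnetic force balancing the electric force, so v_d = E/B.
v_d = 86.2/0.761 = 113 m/s.

v_d ≈ 113 m/s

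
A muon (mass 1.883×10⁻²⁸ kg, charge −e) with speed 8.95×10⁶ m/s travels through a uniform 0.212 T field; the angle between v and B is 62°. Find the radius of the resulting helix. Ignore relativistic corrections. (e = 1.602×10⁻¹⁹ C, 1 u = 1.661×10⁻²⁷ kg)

r ≈ 0.0438 m

v⊥ = v sinθ = 8.95×10⁶·sin62° ≈ 7.902×10⁶ m/s.
r = m v⊥/(|q|B) = (1.883×10⁻²⁸)(7.902×10⁶)/((1.602×10⁻¹⁹)(0.212)) ≈ 0.0438 m.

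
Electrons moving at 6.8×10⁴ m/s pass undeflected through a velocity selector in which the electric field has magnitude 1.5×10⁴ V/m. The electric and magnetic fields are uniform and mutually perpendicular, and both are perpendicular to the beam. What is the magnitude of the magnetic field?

B = 0.22 T

Balance of forces in the selector: qE = qvB ⇒ B = E/v.
B = 1.5×10⁴/6.8×10⁴ = 0.22 T.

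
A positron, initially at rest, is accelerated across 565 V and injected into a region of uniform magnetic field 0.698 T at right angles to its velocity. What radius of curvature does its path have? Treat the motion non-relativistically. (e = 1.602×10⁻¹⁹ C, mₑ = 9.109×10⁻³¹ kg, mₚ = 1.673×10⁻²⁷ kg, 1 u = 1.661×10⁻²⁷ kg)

Acceleration: |q|V = ½mv² ⇒ v = √(2|q|V/m) = √(2·1.602×10⁻¹⁹·565/9.109×10⁻³¹) ≈ 1.410×10⁷ m/s.
In the field: r = mv/(|q|B) = (9.109×10⁻³¹)(1.410×10⁷)/((1.602×10⁻¹⁹)(0.698)) ≈ 1.15×10⁻⁴ m.

r ≈ 1.15×10⁻⁴ m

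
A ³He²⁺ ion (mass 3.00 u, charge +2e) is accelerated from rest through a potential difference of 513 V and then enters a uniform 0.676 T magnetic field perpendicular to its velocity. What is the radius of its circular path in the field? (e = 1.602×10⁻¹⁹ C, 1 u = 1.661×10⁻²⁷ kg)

Acceleration: |q|V = ½mv² ⇒ v = √(2|q|V/m) = √(2·3.204×10⁻¹⁹·513/4.983×10⁻²⁷) ≈ 2.568×10⁵ m/s.
In the field: r = mv/(|q|B) = (4.983×10⁻²⁷)(2.568×10⁵)/((3.204×10⁻¹⁹)(0.676)) ≈ 5.91×10⁻³ m.

r ≈ 5.91×10⁻³ m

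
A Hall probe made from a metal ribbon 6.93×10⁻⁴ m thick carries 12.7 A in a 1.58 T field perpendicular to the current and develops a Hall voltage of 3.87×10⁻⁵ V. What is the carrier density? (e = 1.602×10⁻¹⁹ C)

n ≈ 4.67×10²⁷ m⁻³

From V_H = IB/(n e t), n = IB/(V_H e t).
n = (12.7)(1.58)/((3.87×10⁻⁵)(1.602×10⁻¹⁹)(6.93×10⁻⁴)) ≈ 4.67×10²⁷ m⁻³.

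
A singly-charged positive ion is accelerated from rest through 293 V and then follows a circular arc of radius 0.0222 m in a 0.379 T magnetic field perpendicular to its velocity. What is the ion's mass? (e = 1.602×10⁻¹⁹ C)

m ≈ 1.94×10⁻²⁶ kg

Combine |q|V = ½mv² and r = mv/(|q|B): eliminate v to get m = qB²r²/(2V).
m = (1.602×10⁻¹⁹)(0.379)²(0.0222)²/(2·293) ≈ 1.94×10⁻²⁶ kg.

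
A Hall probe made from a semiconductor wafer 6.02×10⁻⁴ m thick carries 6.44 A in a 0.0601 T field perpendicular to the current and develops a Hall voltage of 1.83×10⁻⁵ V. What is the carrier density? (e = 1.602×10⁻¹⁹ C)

n ≈ 2.19×10²⁶ m⁻³

From V_H = IB/(n e t), n = IB/(V_H e t).
n = (6.44)(0.0601)/((1.83×10⁻⁵)(1.602×10⁻¹⁹)(6.02×10⁻⁴)) ≈ 2.19×10²⁶ m⁻³.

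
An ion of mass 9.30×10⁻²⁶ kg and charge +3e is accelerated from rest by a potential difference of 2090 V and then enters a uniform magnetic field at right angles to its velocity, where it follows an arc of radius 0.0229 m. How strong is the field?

B ≈ 1.24 T

v = √(2|q|V/m) = √(2·4.806×10⁻¹⁹·2090/9.30×10⁻²⁶) ≈ 1.470×10⁵ m/s.
B = mv/(|q|r) = (9.30×10⁻²⁶)(1.470×10⁵)/((4.806×10⁻¹⁹)(0.0229)) ≈ 1.24 T.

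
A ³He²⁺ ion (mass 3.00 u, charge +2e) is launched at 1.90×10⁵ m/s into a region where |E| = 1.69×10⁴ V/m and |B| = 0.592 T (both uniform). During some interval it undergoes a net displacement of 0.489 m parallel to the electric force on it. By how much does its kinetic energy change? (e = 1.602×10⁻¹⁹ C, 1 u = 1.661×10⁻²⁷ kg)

ΔKE ≈ 2.65×10⁻¹⁵ J

The magnetic force is always ⟂ v and does no work; only the electric force changes KE.
ΔKE = F_E · d = |q|E d = (3.204×10⁻¹⁹)(1.69×10⁴)(0.489) ≈ 2.65×10⁻¹⁵ J.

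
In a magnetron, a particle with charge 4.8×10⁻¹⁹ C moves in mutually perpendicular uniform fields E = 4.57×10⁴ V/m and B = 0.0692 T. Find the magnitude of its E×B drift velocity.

The E×B drift speed is v_d = E/B.
v_d = 4.57×10⁴/0.0692 = 6.60×10⁵ m/s.

v_d ≈ 6.60×10⁵ m/s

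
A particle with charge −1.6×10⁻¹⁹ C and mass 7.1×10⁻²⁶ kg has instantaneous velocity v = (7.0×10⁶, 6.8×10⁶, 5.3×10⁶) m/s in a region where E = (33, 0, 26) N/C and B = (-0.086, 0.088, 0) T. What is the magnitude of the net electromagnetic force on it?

v×B = (-4.66×10⁵, -4.56×10⁵, 1.20×10⁶) N/C.
E + v×B = (-4.66×10⁵, -4.56×10⁵, 1.20×10⁶) N/C.
F = q(E + v×B) = (−1.6×10⁻¹⁹ C)·(-4.66×10⁵, -4.56×10⁵, 1.20×10⁶) = (7.46×10⁻¹⁴, 7.29×10⁻¹⁴, -1.92×10⁻¹³) N.
|F| = 2.19×10⁻¹³ N.

|F| ≈ 2.19×10⁻¹³ N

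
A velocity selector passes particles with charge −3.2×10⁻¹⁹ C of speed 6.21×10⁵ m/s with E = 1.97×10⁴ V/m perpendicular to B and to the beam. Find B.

Balance of forces in the selector: qE = qvB ⇒ B = E/v.
B = 1.97×10⁴/6.21×10⁵ = 0.0317 T.

B = 0.0317 T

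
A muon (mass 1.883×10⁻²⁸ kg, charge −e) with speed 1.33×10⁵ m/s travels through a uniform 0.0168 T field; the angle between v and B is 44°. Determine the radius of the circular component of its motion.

r ≈ 6.46×10⁻³ m

v⊥ = v sinθ = 1.33×10⁵·sin44° ≈ 9.239×10⁴ m/s.
r = m v⊥/(|q|B) = (1.883×10⁻²⁸)(9.239×10⁴)/((1.602×10⁻¹⁹)(0.0168)) ≈ 6.46×10⁻³ m.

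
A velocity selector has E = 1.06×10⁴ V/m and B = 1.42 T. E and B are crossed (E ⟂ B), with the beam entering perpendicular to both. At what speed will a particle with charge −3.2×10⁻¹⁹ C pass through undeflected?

v = 7460 m/s

Zero net Lorentz force requires |qE| = |q v×B|, i.e. E = vB.
v = E/B = 1.06×10⁴/1.42 = 7460 m/s.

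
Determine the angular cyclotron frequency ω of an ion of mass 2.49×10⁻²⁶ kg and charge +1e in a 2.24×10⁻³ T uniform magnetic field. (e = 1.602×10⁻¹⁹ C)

ω ≈ 1.44×10⁴ rad/s

ω = |q|B/m.
ω = (1.602×10⁻¹⁹)(2.24×10⁻³)/2.49×10⁻²⁶ ≈ 1.44×10⁴ rad/s.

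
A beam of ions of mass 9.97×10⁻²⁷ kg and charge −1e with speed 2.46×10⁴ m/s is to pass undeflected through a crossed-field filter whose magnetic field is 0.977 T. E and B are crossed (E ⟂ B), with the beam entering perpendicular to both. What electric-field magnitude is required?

For straight-line motion qE = qvB, so E = vB.
E = 2.46×10⁴ × 0.977 = 2.40×10⁴ V/m.

E = 2.40×10⁴ V/m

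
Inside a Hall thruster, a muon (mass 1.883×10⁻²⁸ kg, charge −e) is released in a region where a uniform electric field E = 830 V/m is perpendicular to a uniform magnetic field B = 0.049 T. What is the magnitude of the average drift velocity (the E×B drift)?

The steady drift has the magnetic force balancing the electric force, so v_d = E/B.
v_d = 830/0.049 = 1.7×10⁴ m/s.

v_d ≈ 1.7×10⁴ m/s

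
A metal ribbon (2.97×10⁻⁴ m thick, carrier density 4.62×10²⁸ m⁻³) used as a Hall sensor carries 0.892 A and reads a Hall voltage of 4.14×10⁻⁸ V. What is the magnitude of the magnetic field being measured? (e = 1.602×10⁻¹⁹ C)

From V_H = IB/(n e t), B = V_H n e t / I.
B = (4.14×10⁻⁸)(4.62×10²⁸)(1.602×10⁻¹⁹)(2.97×10⁻⁴)/0.892 ≈ 0.102 T.

B ≈ 0.102 T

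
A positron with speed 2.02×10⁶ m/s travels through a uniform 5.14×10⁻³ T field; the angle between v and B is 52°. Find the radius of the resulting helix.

v⊥ = v sinθ = 2.02×10⁶·sin52° ≈ 1.592×10⁶ m/s.
r = m v⊥/(|q|B) = (9.109×10⁻³¹)(1.592×10⁶)/((1.602×10⁻¹⁹)(5.14×10⁻³)) ≈ 1.76×10⁻³ m.

r ≈ 1.76×10⁻³ m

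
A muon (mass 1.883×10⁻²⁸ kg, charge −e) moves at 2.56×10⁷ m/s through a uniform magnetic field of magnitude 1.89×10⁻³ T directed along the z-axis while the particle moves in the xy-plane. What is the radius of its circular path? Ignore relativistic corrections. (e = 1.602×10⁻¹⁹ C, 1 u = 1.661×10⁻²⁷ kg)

The magnetic force provides the centripetal force: |q|vB = mv²/r.
r = mv/(|q|B) = (1.883×10⁻²⁸)(2.56×10⁷)/((1.602×10⁻¹⁹)(1.89×10⁻³)) ≈ 15.9 m.

r ≈ 15.9 m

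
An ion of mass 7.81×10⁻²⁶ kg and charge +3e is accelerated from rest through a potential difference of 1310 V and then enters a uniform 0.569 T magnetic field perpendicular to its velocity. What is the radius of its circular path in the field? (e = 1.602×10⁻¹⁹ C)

Acceleration: |q|V = ½mv² ⇒ v = √(2|q|V/m) = √(2·4.806×10⁻¹⁹·1310/7.81×10⁻²⁶) ≈ 1.270×10⁵ m/s.
In the field: r = mv/(|q|B) = (7.81×10⁻²⁶)(1.270×10⁵)/((4.806×10⁻¹⁹)(0.569)) ≈ 0.0363 m.

r ≈ 0.0363 m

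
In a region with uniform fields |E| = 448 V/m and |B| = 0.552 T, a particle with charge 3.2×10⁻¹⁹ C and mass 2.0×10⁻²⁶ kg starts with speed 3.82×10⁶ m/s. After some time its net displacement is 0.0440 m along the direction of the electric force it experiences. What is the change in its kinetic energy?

The magnetic force is always ⟂ v and does no work; only the electric force changes KE.
ΔKE = F_E · d = |q|E d = (3.2×10⁻¹⁹)(448)(0.0440) ≈ 6.31×10⁻¹⁸ J.

ΔKE ≈ 6.31×10⁻¹⁸ J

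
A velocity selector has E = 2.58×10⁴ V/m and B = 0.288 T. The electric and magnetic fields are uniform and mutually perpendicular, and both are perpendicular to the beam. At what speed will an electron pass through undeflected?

Straight-line motion ⇒ electric and magnetic forces cancel, so E = vB.
v = E/B = 2.58×10⁴/0.288 = 8.96×10⁴ m/s.

v = 8.96×10⁴ m/s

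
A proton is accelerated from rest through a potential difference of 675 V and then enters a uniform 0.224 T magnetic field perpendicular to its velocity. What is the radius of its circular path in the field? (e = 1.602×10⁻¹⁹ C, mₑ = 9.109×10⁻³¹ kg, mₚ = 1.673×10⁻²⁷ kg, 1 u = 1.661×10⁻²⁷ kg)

r ≈ 0.0168 m

Acceleration: |q|V = ½mv² ⇒ v = √(2|q|V/m) = √(2·1.602×10⁻¹⁹·675/1.673×10⁻²⁷) ≈ 3.595×10⁵ m/s.
In the field: r = mv/(|q|B) = (1.673×10⁻²⁷)(3.595×10⁵)/((1.602×10⁻¹⁹)(0.224)) ≈ 0.0168 m.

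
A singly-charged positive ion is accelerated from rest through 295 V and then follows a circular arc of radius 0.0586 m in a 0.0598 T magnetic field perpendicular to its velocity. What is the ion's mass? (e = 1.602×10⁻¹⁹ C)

m ≈ 3.33×10⁻²⁷ kg

Combine |q|V = ½mv² and r = mv/(|q|B): eliminate v to get m = qB²r²/(2V).
m = (1.602×10⁻¹⁹)(0.0598)²(0.0586)²/(2·295) ≈ 3.33×10⁻²⁷ kg.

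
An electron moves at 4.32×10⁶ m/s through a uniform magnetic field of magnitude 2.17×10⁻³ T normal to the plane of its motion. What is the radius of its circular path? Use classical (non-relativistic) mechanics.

r ≈ 0.0113 m

The magnetic force provides the centripetal force: |q|vB = mv²/r.
r = mv/(|q|B) = (9.109×10⁻³¹)(4.32×10⁶)/((1.602×10⁻¹⁹)(2.17×10⁻³)) ≈ 0.0113 m.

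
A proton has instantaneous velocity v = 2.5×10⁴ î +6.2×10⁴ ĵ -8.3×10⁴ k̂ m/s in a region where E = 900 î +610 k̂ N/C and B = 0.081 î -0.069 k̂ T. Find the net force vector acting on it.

v×B = (-4280, -5000, -5020) N/C.
E + v×B = (-3380, -5000, -4410) N/C.
F = q(E + v×B) = (1.602×10⁻¹⁹ C)·(-3380, -5000, -4410) = (-5.41×10⁻¹⁶, -8.01×10⁻¹⁶, -7.07×10⁻¹⁶) N.

F ≈ (-5.41×10⁻¹⁶, -8.01×10⁻¹⁶, -7.07×10⁻¹⁶) N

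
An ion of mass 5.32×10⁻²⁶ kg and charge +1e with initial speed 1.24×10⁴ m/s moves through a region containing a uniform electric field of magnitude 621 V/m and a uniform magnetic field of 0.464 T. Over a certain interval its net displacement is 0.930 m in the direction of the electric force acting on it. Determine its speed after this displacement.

v_f ≈ 6.03×10⁴ m/s

B does no work; ΔKE = |q|E d.
½mv_f² = ½mv₀² + |q|Ed = ½(5.32×10⁻²⁶)(1.24×10⁴)² + (1.602×10⁻¹⁹)(621)(0.930) ≈ 4.090×10⁻¹⁸ J + 9.252×10⁻¹⁷ J ≈ 9.661×10⁻¹⁷ J.
v_f = √(2·9.661×10⁻¹⁷/5.32×10⁻²⁶) ≈ 6.03×10⁴ m/s.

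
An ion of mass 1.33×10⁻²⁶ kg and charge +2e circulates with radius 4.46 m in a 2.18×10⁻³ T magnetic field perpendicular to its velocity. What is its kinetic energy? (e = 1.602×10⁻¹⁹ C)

KE ≈ 3.65×10⁻¹⁶ J

v = |q|Br/m, then KE = ½mv² = (qBr)²/(2m).
v = (3.204×10⁻¹⁹)(2.18×10⁻³)(4.46)/1.33×10⁻²⁶ ≈ 2.342×10⁵ m/s.
KE = ½(1.33×10⁻²⁶)(2.342×10⁵)² ≈ 3.65×10⁻¹⁶ J.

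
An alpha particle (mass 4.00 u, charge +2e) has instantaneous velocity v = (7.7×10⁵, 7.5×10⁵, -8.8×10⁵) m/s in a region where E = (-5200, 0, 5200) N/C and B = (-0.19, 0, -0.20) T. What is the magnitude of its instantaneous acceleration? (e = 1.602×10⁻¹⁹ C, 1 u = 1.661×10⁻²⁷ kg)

v×B = (-1.50×10⁵, 3.21×10⁵, 1.42×10⁵) N/C.
E + v×B = (-1.55×10⁵, 3.21×10⁵, 1.48×10⁵) N/C.
F = q(E + v×B) = (3.204×10⁻¹⁹ C)·(-1.55×10⁵, 3.21×10⁵, 1.48×10⁵) = (-4.97×10⁻¹⁴, 1.03×10⁻¹³, 4.73×10⁻¹⁴) N.
|a| = |F|/m = 1.237×10⁻¹³/6.644×10⁻²⁷ ≈ 1.86×10¹³ m/s².

|a| ≈ 1.86×10¹³ m/s²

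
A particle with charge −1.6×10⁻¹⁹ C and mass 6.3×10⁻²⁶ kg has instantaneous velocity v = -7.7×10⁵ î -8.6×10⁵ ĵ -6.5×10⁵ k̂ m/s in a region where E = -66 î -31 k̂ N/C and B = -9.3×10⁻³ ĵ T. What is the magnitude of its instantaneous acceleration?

v×B = (-6040, 0, 7160) N/C.
E + v×B = (-6110, 0, 7130) N/C.
F = q(E + v×B) = (−1.6×10⁻¹⁹ C)·(-6110, 0, 7130) = (9.78×10⁻¹⁶, 0, -1.14×10⁻¹⁵) N.
|a| = |F|/m = 1.502×10⁻¹⁵/6.3×10⁻²⁶ ≈ 2.38×10¹⁰ m/s².

|a| ≈ 2.38×10¹⁰ m/s²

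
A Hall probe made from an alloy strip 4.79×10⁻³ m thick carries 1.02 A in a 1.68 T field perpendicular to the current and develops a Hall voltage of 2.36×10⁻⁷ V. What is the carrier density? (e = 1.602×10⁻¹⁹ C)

From V_H = IB/(n e t), n = IB/(V_H e t).
n = (1.02)(1.68)/((2.36×10⁻⁷)(1.602×10⁻¹⁹)(4.79×10⁻³)) ≈ 9.46×10²⁷ m⁻³.

n ≈ 9.46×10²⁷ m⁻³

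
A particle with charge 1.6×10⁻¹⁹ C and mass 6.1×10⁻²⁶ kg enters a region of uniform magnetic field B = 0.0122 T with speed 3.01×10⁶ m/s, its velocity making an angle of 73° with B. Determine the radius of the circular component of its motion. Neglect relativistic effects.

v⊥ = v sinθ = 3.01×10⁶·sin73° ≈ 2.878×10⁶ m/s.
r = m v⊥/(|q|B) = (6.1×10⁻²⁶)(2.878×10⁶)/((1.6×10⁻¹⁹)(0.0122)) ≈ 90.0 m.

r ≈ 90.0 m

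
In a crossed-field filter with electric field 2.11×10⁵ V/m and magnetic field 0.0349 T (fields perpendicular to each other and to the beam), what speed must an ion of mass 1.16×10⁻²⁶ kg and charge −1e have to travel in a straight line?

v = 6.05×10⁶ m/s

For undeflected motion the electric and magnetic forces balance: qE = qvB.
v = E/B = 2.11×10⁵/0.0349 = 6.05×10⁶ m/s.
The result is independent of the particle's charge and mass.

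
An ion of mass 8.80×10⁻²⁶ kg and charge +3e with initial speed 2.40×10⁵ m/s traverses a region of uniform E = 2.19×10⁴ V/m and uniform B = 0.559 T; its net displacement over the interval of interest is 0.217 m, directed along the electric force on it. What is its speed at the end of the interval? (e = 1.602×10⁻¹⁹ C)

B does no work; ΔKE = |q|E d.
½mv_f² = ½mv₀² + |q|Ed = ½(8.80×10⁻²⁶)(2.40×10⁵)² + (4.806×10⁻¹⁹)(2.19×10⁴)(0.217) ≈ 2.534×10⁻¹⁵ J + 2.284×10⁻¹⁵ J ≈ 4.818×10⁻¹⁵ J.
v_f = √(2·4.818×10⁻¹⁵/8.80×10⁻²⁶) ≈ 3.31×10⁵ m/s.

v_f ≈ 3.31×10⁵ m/s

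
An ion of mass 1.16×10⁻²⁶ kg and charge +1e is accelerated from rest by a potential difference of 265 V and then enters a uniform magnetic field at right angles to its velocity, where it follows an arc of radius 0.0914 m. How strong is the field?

B ≈ 0.0678 T

v = √(2|q|V/m) = √(2·1.602×10⁻¹⁹·265/1.16×10⁻²⁶) ≈ 8.555×10⁴ m/s.
B = mv/(|q|r) = (1.16×10⁻²⁶)(8.555×10⁴)/((1.602×10⁻¹⁹)(0.0914)) ≈ 0.0678 T.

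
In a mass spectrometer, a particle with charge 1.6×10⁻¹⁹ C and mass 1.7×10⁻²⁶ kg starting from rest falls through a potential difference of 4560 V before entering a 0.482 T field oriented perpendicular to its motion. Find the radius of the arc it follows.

Acceleration: |q|V = ½mv² ⇒ v = √(2|q|V/m) = √(2·1.6×10⁻¹⁹·4560/1.7×10⁻²⁶) ≈ 2.930×10⁵ m/s.
In the field: r = mv/(|q|B) = (1.7×10⁻²⁶)(2.930×10⁵)/((1.6×10⁻¹⁹)(0.482)) ≈ 0.0646 m.

r ≈ 0.0646 m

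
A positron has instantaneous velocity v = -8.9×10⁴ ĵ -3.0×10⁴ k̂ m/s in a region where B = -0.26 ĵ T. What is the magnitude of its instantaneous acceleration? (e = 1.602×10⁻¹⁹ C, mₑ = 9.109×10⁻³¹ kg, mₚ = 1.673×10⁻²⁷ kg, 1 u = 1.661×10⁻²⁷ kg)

|a| ≈ 1.37×10¹⁵ m/s²

v×B = (-7800, 0, 0) N/C.
F = q v×B = (1.602×10⁻¹⁹ C)·(-7800, 0, 0) = (-1.25×10⁻¹⁵, 0, 0) N.
|a| = |F|/m = 1.250×10⁻¹⁵/9.109×10⁻³¹ ≈ 1.37×10¹⁵ m/s².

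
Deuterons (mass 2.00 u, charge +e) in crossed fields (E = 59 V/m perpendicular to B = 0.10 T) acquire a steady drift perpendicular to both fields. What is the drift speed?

v_d ≈ 590 m/s

The E×B drift speed is v_d = E/B.
v_d = 59/0.10 = 590 m/s.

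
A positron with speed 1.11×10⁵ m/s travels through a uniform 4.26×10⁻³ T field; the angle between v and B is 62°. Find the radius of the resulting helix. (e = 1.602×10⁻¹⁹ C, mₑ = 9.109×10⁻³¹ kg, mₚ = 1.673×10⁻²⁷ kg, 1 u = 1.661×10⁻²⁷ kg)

v⊥ = v sinθ = 1.11×10⁵·sin62° ≈ 9.801×10⁴ m/s.
r = m v⊥/(|q|B) = (9.109×10⁻³¹)(9.801×10⁴)/((1.602×10⁻¹⁹)(4.26×10⁻³)) ≈ 1.31×10⁻⁴ m.

r ≈ 1.31×10⁻⁴ m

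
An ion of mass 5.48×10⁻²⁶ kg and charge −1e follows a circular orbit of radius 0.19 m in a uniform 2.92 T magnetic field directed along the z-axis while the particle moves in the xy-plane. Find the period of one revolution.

T ≈ 7.36×10⁻⁷ s

The cyclotron period depends only on m, q, B: T = 2πm/(|q|B).
T = 2π(5.48×10⁻²⁶)/((1.602×10⁻¹⁹)(2.92)) ≈ 7.36×10⁻⁷ s.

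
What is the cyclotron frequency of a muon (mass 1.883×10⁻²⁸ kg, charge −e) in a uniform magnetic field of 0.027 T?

f = |q|B/(2πm).
f = (1.602×10⁻¹⁹)(0.027)/(2π·1.883×10⁻²⁸) ≈ 3.7×10⁶ Hz.

f ≈ 3.7×10⁶ Hz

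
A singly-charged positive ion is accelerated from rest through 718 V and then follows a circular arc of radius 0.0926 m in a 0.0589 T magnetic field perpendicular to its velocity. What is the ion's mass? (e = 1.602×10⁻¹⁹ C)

m ≈ 3.32×10⁻²⁷ kg

Combine |q|V = ½mv² and r = mv/(|q|B): eliminate v to get m = qB²r²/(2V).
m = (1.602×10⁻¹⁹)(0.0589)²(0.0926)²/(2·718) ≈ 3.32×10⁻²⁷ kg.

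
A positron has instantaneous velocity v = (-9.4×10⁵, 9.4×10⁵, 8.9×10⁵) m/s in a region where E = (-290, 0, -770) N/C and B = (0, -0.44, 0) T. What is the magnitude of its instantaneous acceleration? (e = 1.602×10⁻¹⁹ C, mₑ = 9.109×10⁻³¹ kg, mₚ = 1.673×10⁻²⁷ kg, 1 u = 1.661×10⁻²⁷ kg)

v×B = (3.92×10⁵, 0, 4.14×10⁵) N/C.
E + v×B = (3.91×10⁵, 0, 4.13×10⁵) N/C.
F = q(E + v×B) = (1.602×10⁻¹⁹ C)·(3.91×10⁵, 0, 4.13×10⁵) = (6.27×10⁻¹⁴, 0, 6.61×10⁻¹⁴) N.
|a| = |F|/m = 9.112×10⁻¹⁴/9.109×10⁻³¹ ≈ 1.00×10¹⁷ m/s².

|a| ≈ 1.00×10¹⁷ m/s²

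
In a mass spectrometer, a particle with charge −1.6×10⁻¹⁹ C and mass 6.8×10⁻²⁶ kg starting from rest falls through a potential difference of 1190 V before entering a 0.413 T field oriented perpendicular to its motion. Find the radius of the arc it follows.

Acceleration: |q|V = ½mv² ⇒ v = √(2|q|V/m) = √(2·1.6×10⁻¹⁹·1190/6.8×10⁻²⁶) ≈ 7.483×10⁴ m/s.
In the field: r = mv/(|q|B) = (6.8×10⁻²⁶)(7.483×10⁴)/((1.6×10⁻¹⁹)(0.413)) ≈ 0.0770 m.

r ≈ 0.0770 m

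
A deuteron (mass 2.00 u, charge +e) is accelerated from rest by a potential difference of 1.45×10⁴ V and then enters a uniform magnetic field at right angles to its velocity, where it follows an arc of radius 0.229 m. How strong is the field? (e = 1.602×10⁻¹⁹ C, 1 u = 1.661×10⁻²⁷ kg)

v = √(2|q|V/m) = √(2·1.602×10⁻¹⁹·1.45×10⁴/3.322×10⁻²⁷) ≈ 1.183×10⁶ m/s.
B = mv/(|q|r) = (3.322×10⁻²⁷)(1.183×10⁶)/((1.602×10⁻¹⁹)(0.229)) ≈ 0.107 T.

B ≈ 0.107 T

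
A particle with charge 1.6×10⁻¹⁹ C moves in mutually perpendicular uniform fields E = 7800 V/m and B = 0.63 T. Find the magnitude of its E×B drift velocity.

v_d ≈ 1.2×10⁴ m/s

The E×B drift speed is v_d = E/B.
v_d = 7800/0.63 = 1.2×10⁴ m/s.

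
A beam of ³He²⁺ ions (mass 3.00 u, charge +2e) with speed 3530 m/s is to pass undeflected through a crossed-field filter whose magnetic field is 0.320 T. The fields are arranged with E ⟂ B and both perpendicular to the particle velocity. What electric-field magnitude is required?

For straight-line motion qE = qvB, so E = vB.
E = 3530 × 0.320 = 1130 V/m.

E = 1130 V/m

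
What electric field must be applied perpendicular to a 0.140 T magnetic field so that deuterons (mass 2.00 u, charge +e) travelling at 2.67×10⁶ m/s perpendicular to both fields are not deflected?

For straight-line motion qE = qvB, so E = vB.
E = 2.67×10⁶ × 0.140 = 3.74×10⁵ V/m.

E = 3.74×10⁵ V/m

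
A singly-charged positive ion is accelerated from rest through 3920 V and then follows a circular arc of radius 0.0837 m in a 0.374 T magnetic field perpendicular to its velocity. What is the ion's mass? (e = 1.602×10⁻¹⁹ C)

m ≈ 2.00×10⁻²⁶ kg

Combine |q|V = ½mv² and r = mv/(|q|B): eliminate v to get m = qB²r²/(2V).
m = (1.602×10⁻¹⁹)(0.374)²(0.0837)²/(2·3920) ≈ 2.00×10⁻²⁶ kg.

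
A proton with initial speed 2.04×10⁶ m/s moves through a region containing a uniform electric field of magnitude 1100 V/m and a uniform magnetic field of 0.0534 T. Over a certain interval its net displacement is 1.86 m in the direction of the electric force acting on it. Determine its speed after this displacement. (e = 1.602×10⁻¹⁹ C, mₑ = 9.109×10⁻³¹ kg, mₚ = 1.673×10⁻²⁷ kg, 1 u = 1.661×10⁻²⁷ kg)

v_f ≈ 2.13×10⁶ m/s

B does no work; ΔKE = |q|E d.
½mv_f² = ½mv₀² + |q|Ed = ½(1.673×10⁻²⁷)(2.04×10⁶)² + (1.602×10⁻¹⁹)(1100)(1.86) ≈ 3.481×10⁻¹⁵ J + 3.278×10⁻¹⁶ J ≈ 3.809×10⁻¹⁵ J.
v_f = √(2·3.809×10⁻¹⁵/1.673×10⁻²⁷) ≈ 2.13×10⁶ m/s.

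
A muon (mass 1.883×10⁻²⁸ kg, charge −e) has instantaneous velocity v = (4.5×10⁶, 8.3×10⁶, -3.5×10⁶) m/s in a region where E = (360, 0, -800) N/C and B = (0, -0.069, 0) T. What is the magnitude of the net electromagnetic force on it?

v×B = (-2.42×10⁵, 0, -3.10×10⁵) N/C.
E + v×B = (-2.41×10⁵, 0, -3.11×10⁵) N/C.
F = q(E + v×B) = (−1.602×10⁻¹⁹ C)·(-2.41×10⁵, 0, -3.11×10⁵) = (3.86×10⁻¹⁴, 0, 4.99×10⁻¹⁴) N.
|F| = 6.31×10⁻¹⁴ N.

|F| ≈ 6.31×10⁻¹⁴ N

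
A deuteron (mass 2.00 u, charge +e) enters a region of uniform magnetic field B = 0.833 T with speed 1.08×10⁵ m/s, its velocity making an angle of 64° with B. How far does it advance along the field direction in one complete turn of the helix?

v∥ = v cosθ = 1.08×10⁵·cos64° ≈ 4.734×10⁴ m/s.
T = 2πm/(|q|B) = 2π(3.322×10⁻²⁷)/((1.602×10⁻¹⁹)(0.833)) ≈ 1.564×10⁻⁷ s.
pitch = v∥ T = (4.734×10⁴)(1.564×10⁻⁷) ≈ 7.41×10⁻³ m.

p ≈ 7.41×10⁻³ m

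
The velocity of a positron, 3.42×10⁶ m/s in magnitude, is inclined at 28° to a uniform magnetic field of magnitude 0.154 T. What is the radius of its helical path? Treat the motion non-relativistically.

r ≈ 5.93×10⁻⁵ m

v⊥ = v sinθ = 3.42×10⁶·sin28° ≈ 1.606×10⁶ m/s.
r = m v⊥/(|q|B) = (9.109×10⁻³¹)(1.606×10⁶)/((1.602×10⁻¹⁹)(0.154)) ≈ 5.93×10⁻⁵ m.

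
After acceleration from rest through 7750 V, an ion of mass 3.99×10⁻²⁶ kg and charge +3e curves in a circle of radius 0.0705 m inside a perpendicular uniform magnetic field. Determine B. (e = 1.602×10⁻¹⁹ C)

B ≈ 0.509 T

v = √(2|q|V/m) = √(2·4.806×10⁻¹⁹·7750/3.99×10⁻²⁶) ≈ 4.321×10⁵ m/s.
B = mv/(|q|r) = (3.99×10⁻²⁶)(4.321×10⁵)/((4.806×10⁻¹⁹)(0.0705)) ≈ 0.509 T.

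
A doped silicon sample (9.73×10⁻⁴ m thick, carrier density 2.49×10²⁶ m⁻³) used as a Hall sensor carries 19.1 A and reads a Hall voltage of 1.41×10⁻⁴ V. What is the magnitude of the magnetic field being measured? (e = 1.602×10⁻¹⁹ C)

From V_H = IB/(n e t), B = V_H n e t / I.
B = (1.41×10⁻⁴)(2.49×10²⁶)(1.602×10⁻¹⁹)(9.73×10⁻⁴)/19.1 ≈ 0.287 T.

B ≈ 0.287 T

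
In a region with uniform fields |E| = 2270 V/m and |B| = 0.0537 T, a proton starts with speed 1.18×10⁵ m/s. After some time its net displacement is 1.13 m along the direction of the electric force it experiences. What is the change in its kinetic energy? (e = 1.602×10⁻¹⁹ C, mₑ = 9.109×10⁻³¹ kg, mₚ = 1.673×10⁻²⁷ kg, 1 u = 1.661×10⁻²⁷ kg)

ΔKE ≈ 4.11×10⁻¹⁶ J

The magnetic force is always ⟂ v and does no work; only the electric force changes KE.
ΔKE = F_E · d = |q|E d = (1.602×10⁻¹⁹)(2270)(1.13) ≈ 4.11×10⁻¹⁶ J.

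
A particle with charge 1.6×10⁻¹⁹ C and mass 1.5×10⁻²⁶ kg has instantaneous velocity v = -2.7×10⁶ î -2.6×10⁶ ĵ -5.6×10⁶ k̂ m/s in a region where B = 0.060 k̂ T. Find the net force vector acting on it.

v×B = (-1.56×10⁵, 1.62×10⁵, 0) N/C.
F = q v×B = (1.6×10⁻¹⁹ C)·(-1.56×10⁵, 1.62×10⁵, 0) = (-2.50×10⁻¹⁴, 2.59×10⁻¹⁴, 0) N.

F ≈ (-2.50×10⁻¹⁴, 2.59×10⁻¹⁴, 0) N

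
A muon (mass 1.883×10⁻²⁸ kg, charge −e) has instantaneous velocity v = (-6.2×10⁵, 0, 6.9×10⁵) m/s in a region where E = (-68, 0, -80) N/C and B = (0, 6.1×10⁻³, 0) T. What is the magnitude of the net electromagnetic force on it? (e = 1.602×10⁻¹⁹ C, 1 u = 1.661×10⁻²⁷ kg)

v×B = (-4210, 0, -3780) N/C.
E + v×B = (-4280, 0, -3860) N/C.
F = q(E + v×B) = (−1.602×10⁻¹⁹ C)·(-4280, 0, -3860) = (6.85×10⁻¹⁶, 0, 6.19×10⁻¹⁶) N.
|F| = 9.23×10⁻¹⁶ N.

|F| ≈ 9.23×10⁻¹⁶ N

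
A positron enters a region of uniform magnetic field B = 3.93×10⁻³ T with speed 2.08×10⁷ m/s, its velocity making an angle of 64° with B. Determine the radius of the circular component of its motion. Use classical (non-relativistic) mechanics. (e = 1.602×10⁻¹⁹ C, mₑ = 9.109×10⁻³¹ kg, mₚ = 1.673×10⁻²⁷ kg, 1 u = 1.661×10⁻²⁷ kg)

r ≈ 0.0270 m

v⊥ = v sinθ = 2.08×10⁷·sin64° ≈ 1.869×10⁷ m/s.
r = m v⊥/(|q|B) = (9.109×10⁻³¹)(1.869×10⁷)/((1.602×10⁻¹⁹)(3.93×10⁻³)) ≈ 0.0270 m.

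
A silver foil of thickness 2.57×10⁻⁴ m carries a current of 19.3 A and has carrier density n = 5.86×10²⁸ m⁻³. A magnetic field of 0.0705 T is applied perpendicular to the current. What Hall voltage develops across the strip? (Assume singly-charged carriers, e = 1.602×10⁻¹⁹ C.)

V_H = IB/(n e t).
V_H = (19.3)(0.0705)/((5.86×10²⁸)(1.602×10⁻¹⁹)(2.57×10⁻⁴)) ≈ 5.64×10⁻⁷ V.

V_H ≈ 5.64×10⁻⁷ V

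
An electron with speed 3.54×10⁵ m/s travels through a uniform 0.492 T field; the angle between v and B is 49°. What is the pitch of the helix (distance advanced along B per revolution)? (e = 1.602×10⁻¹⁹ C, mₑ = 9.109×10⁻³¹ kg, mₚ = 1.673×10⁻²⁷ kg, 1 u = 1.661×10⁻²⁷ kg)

v∥ = v cosθ = 3.54×10⁵·cos49° ≈ 2.322×10⁵ m/s.
T = 2πm/(|q|B) = 2π(9.109×10⁻³¹)/((1.602×10⁻¹⁹)(0.492)) ≈ 7.261×10⁻¹¹ s.
pitch = v∥ T = (2.322×10⁵)(7.261×10⁻¹¹) ≈ 1.69×10⁻⁵ m.

p ≈ 1.69×10⁻⁵ m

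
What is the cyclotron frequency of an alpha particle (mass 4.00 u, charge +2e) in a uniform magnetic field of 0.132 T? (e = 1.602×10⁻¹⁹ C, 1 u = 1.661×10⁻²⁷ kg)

f = |q|B/(2πm).
f = (3.204×10⁻¹⁹)(0.132)/(2π·6.644×10⁻²⁷) ≈ 1.01×10⁶ Hz.

f ≈ 1.01×10⁶ Hz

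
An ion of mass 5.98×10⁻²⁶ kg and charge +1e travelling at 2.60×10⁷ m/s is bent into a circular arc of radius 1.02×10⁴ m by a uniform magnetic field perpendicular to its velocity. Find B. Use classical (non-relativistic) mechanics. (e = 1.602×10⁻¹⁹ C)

B ≈ 9.52×10⁻⁴ T

From |q|vB = mv²/r, B = mv/(|q|r).
B = (5.98×10⁻²⁶)(2.60×10⁷)/((1.602×10⁻¹⁹)(1.02×10⁴)) ≈ 9.52×10⁻⁴ T.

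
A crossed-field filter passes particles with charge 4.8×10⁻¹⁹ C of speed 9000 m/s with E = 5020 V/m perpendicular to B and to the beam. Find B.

Balance of forces in the selector: qE = qvB ⇒ B = E/v.
B = 5020/9000 = 0.558 T.

B = 0.558 T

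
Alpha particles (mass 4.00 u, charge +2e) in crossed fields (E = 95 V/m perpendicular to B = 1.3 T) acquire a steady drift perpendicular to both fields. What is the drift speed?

v_d ≈ 73 m/s

The steady drift has the magnetic force balancing the electric force, so v_d = E/B.
v_d = 95/1.3 = 73 m/s.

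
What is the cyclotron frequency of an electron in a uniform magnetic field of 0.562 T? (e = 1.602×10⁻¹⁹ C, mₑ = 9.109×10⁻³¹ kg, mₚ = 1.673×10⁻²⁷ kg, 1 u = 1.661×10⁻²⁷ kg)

f = |q|B/(2πm).
f = (1.602×10⁻¹⁹)(0.562)/(2π·9.109×10⁻³¹) ≈ 1.57×10¹⁰ Hz.

f ≈ 1.57×10¹⁰ Hz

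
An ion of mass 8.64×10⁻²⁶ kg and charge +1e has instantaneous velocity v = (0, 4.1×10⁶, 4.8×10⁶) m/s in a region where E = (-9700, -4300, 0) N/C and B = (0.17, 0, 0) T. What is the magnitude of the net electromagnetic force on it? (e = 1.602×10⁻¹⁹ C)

v×B = (0, 8.16×10⁵, -6.97×10⁵) N/C.
E + v×B = (-9700, 8.12×10⁵, -6.97×10⁵) N/C.
F = q(E + v×B) = (1.602×10⁻¹⁹ C)·(-9700, 8.12×10⁵, -6.97×10⁵) = (-1.55×10⁻¹⁵, 1.30×10⁻¹³, -1.12×10⁻¹³) N.
|F| = 1.71×10⁻¹³ N.

|F| ≈ 1.71×10⁻¹³ N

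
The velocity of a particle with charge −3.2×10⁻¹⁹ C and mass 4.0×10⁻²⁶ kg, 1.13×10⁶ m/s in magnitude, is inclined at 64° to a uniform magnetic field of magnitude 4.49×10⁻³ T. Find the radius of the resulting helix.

v⊥ = v sinθ = 1.13×10⁶·sin64° ≈ 1.016×10⁶ m/s.
r = m v⊥/(|q|B) = (4.0×10⁻²⁶)(1.016×10⁶)/((3.2×10⁻¹⁹)(4.49×10⁻³)) ≈ 28.3 m.

r ≈ 28.3 m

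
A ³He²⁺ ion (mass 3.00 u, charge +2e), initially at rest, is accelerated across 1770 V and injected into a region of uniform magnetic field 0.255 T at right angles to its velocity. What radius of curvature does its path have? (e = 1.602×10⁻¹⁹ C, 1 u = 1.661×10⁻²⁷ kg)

r ≈ 0.0291 m

Acceleration: |q|V = ½mv² ⇒ v = √(2|q|V/m) = √(2·3.204×10⁻¹⁹·1770/4.983×10⁻²⁷) ≈ 4.771×10⁵ m/s.
In the field: r = mv/(|q|B) = (4.983×10⁻²⁷)(4.771×10⁵)/((3.204×10⁻¹⁹)(0.255)) ≈ 0.0291 m.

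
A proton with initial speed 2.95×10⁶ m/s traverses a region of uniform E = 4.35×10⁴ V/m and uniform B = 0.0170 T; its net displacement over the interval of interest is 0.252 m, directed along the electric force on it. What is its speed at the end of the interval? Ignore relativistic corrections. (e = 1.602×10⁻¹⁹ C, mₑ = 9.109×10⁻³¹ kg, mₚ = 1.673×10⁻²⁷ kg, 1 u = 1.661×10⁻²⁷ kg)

v_f ≈ 3.29×10⁶ m/s

B does no work; ΔKE = |q|E d.
½mv_f² = ½mv₀² + |q|Ed = ½(1.673×10⁻²⁷)(2.95×10⁶)² + (1.602×10⁻¹⁹)(4.35×10⁴)(0.252) ≈ 7.280×10⁻¹⁵ J + 1.756×10⁻¹⁵ J ≈ 9.036×10⁻¹⁵ J.
v_f = √(2·9.036×10⁻¹⁵/1.673×10⁻²⁷) ≈ 3.29×10⁶ m/s.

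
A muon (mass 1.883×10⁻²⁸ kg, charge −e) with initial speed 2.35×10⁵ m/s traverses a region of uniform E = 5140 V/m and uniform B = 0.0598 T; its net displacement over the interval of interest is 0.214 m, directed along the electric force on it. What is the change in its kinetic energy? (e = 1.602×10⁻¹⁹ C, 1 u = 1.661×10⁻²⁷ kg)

ΔKE ≈ 1.76×10⁻¹⁶ J

The magnetic force is always ⟂ v and does no work; only the electric force changes KE.
ΔKE = F_E · d = |q|E d = (1.602×10⁻¹⁹)(5140)(0.214) ≈ 1.76×10⁻¹⁶ J.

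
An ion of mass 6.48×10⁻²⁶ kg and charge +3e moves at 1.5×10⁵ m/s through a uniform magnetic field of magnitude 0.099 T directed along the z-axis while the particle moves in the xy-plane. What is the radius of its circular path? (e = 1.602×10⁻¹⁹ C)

The magnetic force provides the centripetal force: |q|vB = mv²/r.
r = mv/(|q|B) = (6.48×10⁻²⁶)(1.5×10⁵)/((4.806×10⁻¹⁹)(0.099)) ≈ 0.20 m.

r ≈ 0.20 m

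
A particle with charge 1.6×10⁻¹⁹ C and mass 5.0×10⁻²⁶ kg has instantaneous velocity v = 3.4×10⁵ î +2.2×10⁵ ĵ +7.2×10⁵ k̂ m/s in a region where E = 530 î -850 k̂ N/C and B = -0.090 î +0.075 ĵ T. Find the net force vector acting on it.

v×B = (-5.40×10⁴, -6.48×10⁴, 4.53×10⁴) N/C.
E + v×B = (-5.35×10⁴, -6.48×10⁴, 4.44×10⁴) N/C.
F = q(E + v×B) = (1.6×10⁻¹⁹ C)·(-5.35×10⁴, -6.48×10⁴, 4.44×10⁴) = (-8.56×10⁻¹⁵, -1.04×10⁻¹⁴, 7.11×10⁻¹⁵) N.

F ≈ (-8.56×10⁻¹⁵, -1.04×10⁻¹⁴, 7.11×10⁻¹⁵) N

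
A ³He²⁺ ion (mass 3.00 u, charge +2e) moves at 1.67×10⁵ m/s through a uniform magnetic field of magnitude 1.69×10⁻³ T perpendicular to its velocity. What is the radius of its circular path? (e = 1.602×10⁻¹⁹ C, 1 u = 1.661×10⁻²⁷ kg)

r ≈ 1.54 m

The magnetic force provides the centripetal force: |q|vB = mv²/r.
r = mv/(|q|B) = (4.983×10⁻²⁷)(1.67×10⁵)/((3.204×10⁻¹⁹)(1.69×10⁻³)) ≈ 1.54 m.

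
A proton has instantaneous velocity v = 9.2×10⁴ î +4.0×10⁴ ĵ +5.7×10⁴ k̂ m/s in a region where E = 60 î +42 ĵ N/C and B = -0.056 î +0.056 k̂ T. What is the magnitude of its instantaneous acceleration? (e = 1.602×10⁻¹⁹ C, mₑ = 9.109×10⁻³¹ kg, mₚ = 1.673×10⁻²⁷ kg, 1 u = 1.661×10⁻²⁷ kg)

|a| ≈ 8.52×10¹¹ m/s²

v×B = (2240, -8340, 2240) N/C.
E + v×B = (2300, -8300, 2240) N/C.
F = q(E + v×B) = (1.602×10⁻¹⁹ C)·(2300, -8300, 2240) = (3.68×10⁻¹⁶, -1.33×10⁻¹⁵, 3.59×10⁻¹⁶) N.
|a| = |F|/m = 1.426×10⁻¹⁵/1.673×10⁻²⁷ ≈ 8.52×10¹¹ m/s².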